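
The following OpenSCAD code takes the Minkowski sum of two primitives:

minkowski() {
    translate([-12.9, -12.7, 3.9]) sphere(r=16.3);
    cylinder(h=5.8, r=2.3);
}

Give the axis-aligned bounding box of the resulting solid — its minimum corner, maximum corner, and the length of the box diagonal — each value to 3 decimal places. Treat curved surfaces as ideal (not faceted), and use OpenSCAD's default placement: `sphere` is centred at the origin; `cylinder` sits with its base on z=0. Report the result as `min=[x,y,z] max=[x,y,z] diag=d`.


min=[-31.500,-31.300,-12.400] max=[5.700,5.900,26.000] diag=65.132

A = translate([-12.9, -12.7, 3.9]) sphere(r=16.3) → bbox [-29.2,-29,-12.4] .. [3.4,3.6,20.2]
B = cylinder(h=5.8, r=2.3) → bbox [-2.3,-2.3,0] .. [2.3,2.3,5.8]
lo = A.lo+B.lo = [-29.2-2.3, -29-2.3, -12.4+0] = [-31.500,-31.300,-12.400]
hi = A.hi+B.hi = [3.4+2.3, 3.6+2.3, 20.2+5.8] = [5.700,5.900,26.000]
diag = √(37.2²+37.2²+38.4²) = √4242.24 = 65.132


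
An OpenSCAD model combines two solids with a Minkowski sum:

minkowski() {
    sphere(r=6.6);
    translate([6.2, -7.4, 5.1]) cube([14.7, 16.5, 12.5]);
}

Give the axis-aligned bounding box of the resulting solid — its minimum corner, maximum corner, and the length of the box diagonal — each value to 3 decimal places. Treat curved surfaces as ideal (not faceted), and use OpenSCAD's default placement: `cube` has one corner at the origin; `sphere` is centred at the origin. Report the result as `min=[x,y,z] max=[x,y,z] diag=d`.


min=[-0.400,-14.000,-1.500] max=[27.500,15.700,24.200] diag=48.177

A = translate([6.2, -7.4, 5.1]) cube([14.7, 16.5, 12.5]) → bbox [6.2,-7.4,5.1] .. [20.9,9.1,17.6]
B = sphere(r=6.6) → bbox [-6.6,-6.6,-6.6] .. [6.6,6.6,6.6]
lo = A.lo+B.lo = [6.2-6.6, -7.4-6.6, 5.1-6.6] = [-0.400,-14.000,-1.500]
hi = A.hi+B.hi = [20.9+6.6, 9.1+6.6, 17.6+6.6] = [27.500,15.700,24.200]
diag = √(27.9²+29.7²+25.7²) = √2320.99 = 48.177


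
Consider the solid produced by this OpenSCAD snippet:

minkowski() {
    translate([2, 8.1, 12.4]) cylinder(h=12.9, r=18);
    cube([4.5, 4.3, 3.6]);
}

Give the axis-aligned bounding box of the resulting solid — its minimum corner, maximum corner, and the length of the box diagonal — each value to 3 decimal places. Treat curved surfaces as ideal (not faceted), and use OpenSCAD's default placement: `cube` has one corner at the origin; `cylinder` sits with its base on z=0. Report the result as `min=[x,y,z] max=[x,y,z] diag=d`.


A = translate([2, 8.1, 12.4]) cylinder(h=12.9, r=18) → bbox [-16,-9.9,12.4] .. [20,26.1,25.3]
B = cube([4.5, 4.3, 3.6]) → bbox [0,0,0] .. [4.5,4.3,3.6]
lo = A.lo+B.lo = [-16+0, -9.9+0, 12.4+0] = [-16.000,-9.900,12.400]
hi = A.hi+B.hi = [20+4.5, 26.1+4.3, 25.3+3.6] = [24.500,30.400,28.900]
diag = √(40.5²+40.3²+16.5²) = √3536.59 = 59.469

min=[-16.000,-9.900,12.400] max=[24.500,30.400,28.900] diag=59.469


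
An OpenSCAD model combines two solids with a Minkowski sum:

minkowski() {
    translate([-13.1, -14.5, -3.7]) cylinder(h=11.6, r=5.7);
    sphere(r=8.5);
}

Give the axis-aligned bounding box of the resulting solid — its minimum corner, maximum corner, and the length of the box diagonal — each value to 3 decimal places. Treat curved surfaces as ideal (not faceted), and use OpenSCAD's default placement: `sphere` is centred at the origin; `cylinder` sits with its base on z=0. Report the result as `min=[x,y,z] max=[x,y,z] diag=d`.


min=[-27.300,-28.700,-12.200] max=[1.100,-0.300,16.400] diag=49.306

A = translate([-13.1, -14.5, -3.7]) cylinder(h=11.6, r=5.7) → bbox [-18.8,-20.2,-3.7] .. [-7.4,-8.8,7.9]
B = sphere(r=8.5) → bbox [-8.5,-8.5,-8.5] .. [8.5,8.5,8.5]
lo = A.lo+B.lo = [-18.8-8.5, -20.2-8.5, -3.7-8.5] = [-27.300,-28.700,-12.200]
hi = A.hi+B.hi = [-7.4+8.5, -8.8+8.5, 7.9+8.5] = [1.100,-0.300,16.400]
diag = √(28.4²+28.4²+28.6²) = √2431.08 = 49.306


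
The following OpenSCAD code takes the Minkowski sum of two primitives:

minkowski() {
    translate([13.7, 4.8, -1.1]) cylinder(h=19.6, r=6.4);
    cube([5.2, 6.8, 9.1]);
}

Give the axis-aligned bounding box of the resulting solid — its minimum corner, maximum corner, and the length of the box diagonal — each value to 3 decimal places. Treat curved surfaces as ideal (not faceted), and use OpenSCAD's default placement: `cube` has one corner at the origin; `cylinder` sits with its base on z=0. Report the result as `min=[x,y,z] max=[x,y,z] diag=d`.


A = translate([13.7, 4.8, -1.1]) cylinder(h=19.6, r=6.4) → bbox [7.3,-1.6,-1.1] .. [20.1,11.2,18.5]
B = cube([5.2, 6.8, 9.1]) → bbox [0,0,0] .. [5.2,6.8,9.1]
lo = A.lo+B.lo = [7.3+0, -1.6+0, -1.1+0] = [7.300,-1.600,-1.100]
hi = A.hi+B.hi = [20.1+5.2, 11.2+6.8, 18.5+9.1] = [25.300,18.000,27.600]
diag = √(18²+19.6²+28.7²) = √1531.85 = 39.139

min=[7.300,-1.600,-1.100] max=[25.300,18.000,27.600] diag=39.139


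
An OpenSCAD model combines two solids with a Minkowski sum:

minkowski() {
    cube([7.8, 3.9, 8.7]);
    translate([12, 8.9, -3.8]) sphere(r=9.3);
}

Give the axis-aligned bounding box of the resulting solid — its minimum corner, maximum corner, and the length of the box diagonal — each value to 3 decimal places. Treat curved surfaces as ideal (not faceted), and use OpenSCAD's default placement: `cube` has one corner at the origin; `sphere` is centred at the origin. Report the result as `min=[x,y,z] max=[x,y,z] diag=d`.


A = translate([12, 8.9, -3.8]) sphere(r=9.3) → bbox [2.7,-0.4,-13.1] .. [21.3,18.2,5.5]
B = cube([7.8, 3.9, 8.7]) → bbox [0,0,0] .. [7.8,3.9,8.7]
lo = A.lo+B.lo = [2.7+0, -0.4+0, -13.1+0] = [2.700,-0.400,-13.100]
hi = A.hi+B.hi = [21.3+7.8, 18.2+3.9, 5.5+8.7] = [29.100,22.100,14.200]
diag = √(26.4²+22.5²+27.3²) = √1948.5 = 44.142

min=[2.700,-0.400,-13.100] max=[29.100,22.100,14.200] diag=44.142


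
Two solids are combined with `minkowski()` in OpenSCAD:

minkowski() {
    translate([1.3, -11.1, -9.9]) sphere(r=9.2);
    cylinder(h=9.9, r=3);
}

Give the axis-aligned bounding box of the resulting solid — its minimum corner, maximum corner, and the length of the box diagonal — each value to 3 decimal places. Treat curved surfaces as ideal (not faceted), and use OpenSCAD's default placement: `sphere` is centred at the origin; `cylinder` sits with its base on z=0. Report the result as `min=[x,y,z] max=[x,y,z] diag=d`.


min=[-10.900,-23.300,-19.100] max=[13.500,1.100,9.200] diag=44.627

A = translate([1.3, -11.1, -9.9]) sphere(r=9.2) → bbox [-7.9,-20.3,-19.1] .. [10.5,-1.9,-0.7]
B = cylinder(h=9.9, r=3) → bbox [-3,-3,0] .. [3,3,9.9]
lo = A.lo+B.lo = [-7.9-3, -20.3-3, -19.1+0] = [-10.900,-23.300,-19.100]
hi = A.hi+B.hi = [10.5+3, -1.9+3, -0.7+9.9] = [13.500,1.100,9.200]
diag = √(24.4²+24.4²+28.3²) = √1991.61 = 44.627


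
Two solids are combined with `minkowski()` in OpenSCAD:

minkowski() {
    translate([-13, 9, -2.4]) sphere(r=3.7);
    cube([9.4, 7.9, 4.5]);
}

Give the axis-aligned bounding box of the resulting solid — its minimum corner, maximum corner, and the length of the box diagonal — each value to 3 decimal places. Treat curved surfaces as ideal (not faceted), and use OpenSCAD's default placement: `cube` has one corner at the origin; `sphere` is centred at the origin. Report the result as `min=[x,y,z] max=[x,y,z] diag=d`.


min=[-16.700,5.300,-6.100] max=[0.100,20.600,5.800] diag=25.650

A = translate([-13, 9, -2.4]) sphere(r=3.7) → bbox [-16.7,5.3,-6.1] .. [-9.3,12.7,1.3]
B = cube([9.4, 7.9, 4.5]) → bbox [0,0,0] .. [9.4,7.9,4.5]
lo = A.lo+B.lo = [-16.7+0, 5.3+0, -6.1+0] = [-16.700,5.300,-6.100]
hi = A.hi+B.hi = [-9.3+9.4, 12.7+7.9, 1.3+4.5] = [0.100,20.600,5.800]
diag = √(16.8²+15.3²+11.9²) = √657.94 = 25.650


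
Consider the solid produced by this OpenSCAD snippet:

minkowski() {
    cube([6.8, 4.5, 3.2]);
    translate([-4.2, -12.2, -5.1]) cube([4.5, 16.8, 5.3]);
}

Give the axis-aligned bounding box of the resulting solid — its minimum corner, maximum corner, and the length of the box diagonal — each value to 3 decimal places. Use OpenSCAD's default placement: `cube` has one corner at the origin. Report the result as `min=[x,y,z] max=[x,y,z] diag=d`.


A = translate([-4.2, -12.2, -5.1]) cube([4.5, 16.8, 5.3]) → bbox [-4.2,-12.2,-5.1] .. [0.3,4.6,0.2]
B = cube([6.8, 4.5, 3.2]) → bbox [0,0,0] .. [6.8,4.5,3.2]
lo = A.lo+B.lo = [-4.2+0, -12.2+0, -5.1+0] = [-4.200,-12.200,-5.100]
hi = A.hi+B.hi = [0.3+6.8, 4.6+4.5, 0.2+3.2] = [7.100,9.100,3.400]
diag = √(11.3²+21.3²+8.5²) = √653.63 = 25.566

min=[-4.200,-12.200,-5.100] max=[7.100,9.100,3.400] diag=25.566


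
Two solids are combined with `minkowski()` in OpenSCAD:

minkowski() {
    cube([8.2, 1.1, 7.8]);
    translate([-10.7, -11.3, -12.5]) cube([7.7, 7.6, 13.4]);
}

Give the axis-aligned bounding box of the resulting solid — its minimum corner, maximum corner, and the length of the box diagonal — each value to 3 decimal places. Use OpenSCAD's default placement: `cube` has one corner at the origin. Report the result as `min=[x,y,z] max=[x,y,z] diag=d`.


min=[-10.700,-11.300,-12.500] max=[5.200,-2.600,8.700] diag=27.892

A = translate([-10.7, -11.3, -12.5]) cube([7.7, 7.6, 13.4]) → bbox [-10.7,-11.3,-12.5] .. [-3,-3.7,0.9]
B = cube([8.2, 1.1, 7.8]) → bbox [0,0,0] .. [8.2,1.1,7.8]
lo = A.lo+B.lo = [-10.7+0, -11.3+0, -12.5+0] = [-10.700,-11.300,-12.500]
hi = A.hi+B.hi = [-3+8.2, -3.7+1.1, 0.9+7.8] = [5.200,-2.600,8.700]
diag = √(15.9²+8.7²+21.2²) = √777.94 = 27.892


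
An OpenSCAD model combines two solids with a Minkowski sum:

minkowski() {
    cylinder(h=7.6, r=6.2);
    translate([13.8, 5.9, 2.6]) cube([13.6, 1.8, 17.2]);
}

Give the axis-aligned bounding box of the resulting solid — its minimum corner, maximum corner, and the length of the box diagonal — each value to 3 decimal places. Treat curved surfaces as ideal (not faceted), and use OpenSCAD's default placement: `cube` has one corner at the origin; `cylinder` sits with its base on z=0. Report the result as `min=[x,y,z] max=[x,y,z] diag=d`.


A = translate([13.8, 5.9, 2.6]) cube([13.6, 1.8, 17.2]) → bbox [13.8,5.9,2.6] .. [27.4,7.7,19.8]
B = cylinder(h=7.6, r=6.2) → bbox [-6.2,-6.2,0] .. [6.2,6.2,7.6]
lo = A.lo+B.lo = [13.8-6.2, 5.9-6.2, 2.6+0] = [7.600,-0.300,2.600]
hi = A.hi+B.hi = [27.4+6.2, 7.7+6.2, 19.8+7.6] = [33.600,13.900,27.400]
diag = √(26²+14.2²+24.8²) = √1492.68 = 38.635

min=[7.600,-0.300,2.600] max=[33.600,13.900,27.400] diag=38.635


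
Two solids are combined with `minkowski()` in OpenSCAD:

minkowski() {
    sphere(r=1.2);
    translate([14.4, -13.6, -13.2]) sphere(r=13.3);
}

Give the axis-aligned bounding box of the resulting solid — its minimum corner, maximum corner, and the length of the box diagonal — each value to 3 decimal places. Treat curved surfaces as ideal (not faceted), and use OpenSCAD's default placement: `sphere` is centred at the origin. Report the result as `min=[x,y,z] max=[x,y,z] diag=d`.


A = translate([14.4, -13.6, -13.2]) sphere(r=13.3) → bbox [1.1,-26.9,-26.5] .. [27.7,-0.3,0.1]
B = sphere(r=1.2) → bbox [-1.2,-1.2,-1.2] .. [1.2,1.2,1.2]
lo = A.lo+B.lo = [1.1-1.2, -26.9-1.2, -26.5-1.2] = [-0.100,-28.100,-27.700]
hi = A.hi+B.hi = [27.7+1.2, -0.3+1.2, 0.1+1.2] = [28.900,0.900,1.300]
diag = √(29²+29²+29²) = √2523 = 50.229

min=[-0.100,-28.100,-27.700] max=[28.900,0.900,1.300] diag=50.229


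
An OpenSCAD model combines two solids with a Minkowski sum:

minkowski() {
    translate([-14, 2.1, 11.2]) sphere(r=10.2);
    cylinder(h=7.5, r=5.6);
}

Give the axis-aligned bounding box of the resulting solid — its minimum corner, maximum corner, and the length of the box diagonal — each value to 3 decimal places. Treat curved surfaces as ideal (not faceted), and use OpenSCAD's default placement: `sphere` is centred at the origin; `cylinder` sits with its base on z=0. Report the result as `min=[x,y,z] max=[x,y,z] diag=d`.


min=[-29.800,-13.700,1.000] max=[1.800,17.900,28.900] diag=52.683

A = translate([-14, 2.1, 11.2]) sphere(r=10.2) → bbox [-24.2,-8.1,1] .. [-3.8,12.3,21.4]
B = cylinder(h=7.5, r=5.6) → bbox [-5.6,-5.6,0] .. [5.6,5.6,7.5]
lo = A.lo+B.lo = [-24.2-5.6, -8.1-5.6, 1+0] = [-29.800,-13.700,1.000]
hi = A.hi+B.hi = [-3.8+5.6, 12.3+5.6, 21.4+7.5] = [1.800,17.900,28.900]
diag = √(31.6²+31.6²+27.9²) = √2775.53 = 52.683


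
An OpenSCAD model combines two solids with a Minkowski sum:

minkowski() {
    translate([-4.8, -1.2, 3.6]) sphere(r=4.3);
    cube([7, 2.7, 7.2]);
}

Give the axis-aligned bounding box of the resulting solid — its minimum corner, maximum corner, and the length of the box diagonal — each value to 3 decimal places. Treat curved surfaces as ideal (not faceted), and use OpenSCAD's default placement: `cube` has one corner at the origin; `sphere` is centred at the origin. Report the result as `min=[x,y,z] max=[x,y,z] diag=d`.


min=[-9.100,-5.500,-0.700] max=[6.500,5.800,15.100] diag=24.914

A = translate([-4.8, -1.2, 3.6]) sphere(r=4.3) → bbox [-9.1,-5.5,-0.7] .. [-0.5,3.1,7.9]
B = cube([7, 2.7, 7.2]) → bbox [0,0,0] .. [7,2.7,7.2]
lo = A.lo+B.lo = [-9.1+0, -5.5+0, -0.7+0] = [-9.100,-5.500,-0.700]
hi = A.hi+B.hi = [-0.5+7, 3.1+2.7, 7.9+7.2] = [6.500,5.800,15.100]
diag = √(15.6²+11.3²+15.8²) = √620.69 = 24.914


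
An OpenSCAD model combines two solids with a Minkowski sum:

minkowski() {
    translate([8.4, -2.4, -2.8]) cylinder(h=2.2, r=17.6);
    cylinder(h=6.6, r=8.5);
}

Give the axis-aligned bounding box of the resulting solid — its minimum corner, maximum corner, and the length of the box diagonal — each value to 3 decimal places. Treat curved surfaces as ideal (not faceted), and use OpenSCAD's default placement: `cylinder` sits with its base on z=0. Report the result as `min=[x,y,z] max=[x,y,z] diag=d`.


min=[-17.700,-28.500,-2.800] max=[34.500,23.700,6.000] diag=74.345

A = translate([8.4, -2.4, -2.8]) cylinder(h=2.2, r=17.6) → bbox [-9.2,-20,-2.8] .. [26,15.2,-0.6]
B = cylinder(h=6.6, r=8.5) → bbox [-8.5,-8.5,0] .. [8.5,8.5,6.6]
lo = A.lo+B.lo = [-9.2-8.5, -20-8.5, -2.8+0] = [-17.700,-28.500,-2.800]
hi = A.hi+B.hi = [26+8.5, 15.2+8.5, -0.6+6.6] = [34.500,23.700,6.000]
diag = √(52.2²+52.2²+8.8²) = √5527.12 = 74.345


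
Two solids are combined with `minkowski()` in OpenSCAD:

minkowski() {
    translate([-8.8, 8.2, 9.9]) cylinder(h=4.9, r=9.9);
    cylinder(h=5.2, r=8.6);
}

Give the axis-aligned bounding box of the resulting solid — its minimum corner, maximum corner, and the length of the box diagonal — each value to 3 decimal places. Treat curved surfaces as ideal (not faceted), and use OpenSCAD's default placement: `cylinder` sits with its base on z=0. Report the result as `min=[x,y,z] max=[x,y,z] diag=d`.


min=[-27.300,-10.300,9.900] max=[9.700,26.700,20.000] diag=53.292

A = translate([-8.8, 8.2, 9.9]) cylinder(h=4.9, r=9.9) → bbox [-18.7,-1.7,9.9] .. [1.1,18.1,14.8]
B = cylinder(h=5.2, r=8.6) → bbox [-8.6,-8.6,0] .. [8.6,8.6,5.2]
lo = A.lo+B.lo = [-18.7-8.6, -1.7-8.6, 9.9+0] = [-27.300,-10.300,9.900]
hi = A.hi+B.hi = [1.1+8.6, 18.1+8.6, 14.8+5.2] = [9.700,26.700,20.000]
diag = √(37²+37²+10.1²) = √2840.01 = 53.292


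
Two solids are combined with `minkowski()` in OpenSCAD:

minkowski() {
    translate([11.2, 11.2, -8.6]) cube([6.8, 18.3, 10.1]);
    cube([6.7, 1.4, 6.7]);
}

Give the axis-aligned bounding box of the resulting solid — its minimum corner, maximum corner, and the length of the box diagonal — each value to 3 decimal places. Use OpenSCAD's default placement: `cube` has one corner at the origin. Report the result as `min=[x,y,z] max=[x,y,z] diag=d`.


min=[11.200,11.200,-8.600] max=[24.700,30.900,8.200] diag=29.199

A = translate([11.2, 11.2, -8.6]) cube([6.8, 18.3, 10.1]) → bbox [11.2,11.2,-8.6] .. [18,29.5,1.5]
B = cube([6.7, 1.4, 6.7]) → bbox [0,0,0] .. [6.7,1.4,6.7]
lo = A.lo+B.lo = [11.2+0, 11.2+0, -8.6+0] = [11.200,11.200,-8.600]
hi = A.hi+B.hi = [18+6.7, 29.5+1.4, 1.5+6.7] = [24.700,30.900,8.200]
diag = √(13.5²+19.7²+16.8²) = √852.58 = 29.199


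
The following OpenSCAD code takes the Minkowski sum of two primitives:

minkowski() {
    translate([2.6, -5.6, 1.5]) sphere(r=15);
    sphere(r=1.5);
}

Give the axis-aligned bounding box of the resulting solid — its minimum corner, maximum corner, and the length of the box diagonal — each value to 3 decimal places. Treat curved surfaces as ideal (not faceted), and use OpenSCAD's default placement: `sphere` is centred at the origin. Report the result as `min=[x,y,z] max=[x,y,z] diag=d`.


A = translate([2.6, -5.6, 1.5]) sphere(r=15) → bbox [-12.4,-20.6,-13.5] .. [17.6,9.4,16.5]
B = sphere(r=1.5) → bbox [-1.5,-1.5,-1.5] .. [1.5,1.5,1.5]
lo = A.lo+B.lo = [-12.4-1.5, -20.6-1.5, -13.5-1.5] = [-13.900,-22.100,-15.000]
hi = A.hi+B.hi = [17.6+1.5, 9.4+1.5, 16.5+1.5] = [19.100,10.900,18.000]
diag = √(33²+33²+33²) = √3267 = 57.158

min=[-13.900,-22.100,-15.000] max=[19.100,10.900,18.000] diag=57.158


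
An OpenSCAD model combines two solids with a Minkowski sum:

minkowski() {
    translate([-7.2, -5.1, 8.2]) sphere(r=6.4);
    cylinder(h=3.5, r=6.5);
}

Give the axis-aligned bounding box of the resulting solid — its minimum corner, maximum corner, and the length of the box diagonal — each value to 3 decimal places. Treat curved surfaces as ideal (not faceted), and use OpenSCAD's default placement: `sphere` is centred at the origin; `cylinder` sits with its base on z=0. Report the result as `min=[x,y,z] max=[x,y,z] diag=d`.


A = translate([-7.2, -5.1, 8.2]) sphere(r=6.4) → bbox [-13.6,-11.5,1.8] .. [-0.8,1.3,14.6]
B = cylinder(h=3.5, r=6.5) → bbox [-6.5,-6.5,0] .. [6.5,6.5,3.5]
lo = A.lo+B.lo = [-13.6-6.5, -11.5-6.5, 1.8+0] = [-20.100,-18.000,1.800]
hi = A.hi+B.hi = [-0.8+6.5, 1.3+6.5, 14.6+3.5] = [5.700,7.800,18.100]
diag = √(25.8²+25.8²+16.3²) = √1596.97 = 39.962

min=[-20.100,-18.000,1.800] max=[5.700,7.800,18.100] diag=39.962


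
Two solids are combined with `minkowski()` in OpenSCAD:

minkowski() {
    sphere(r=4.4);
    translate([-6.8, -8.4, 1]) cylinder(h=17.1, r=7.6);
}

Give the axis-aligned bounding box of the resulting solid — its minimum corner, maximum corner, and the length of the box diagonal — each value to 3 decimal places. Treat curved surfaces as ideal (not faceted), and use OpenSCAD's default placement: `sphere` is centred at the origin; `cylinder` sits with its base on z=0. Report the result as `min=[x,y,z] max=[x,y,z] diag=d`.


A = translate([-6.8, -8.4, 1]) cylinder(h=17.1, r=7.6) → bbox [-14.4,-16,1] .. [0.8,-0.8,18.1]
B = sphere(r=4.4) → bbox [-4.4,-4.4,-4.4] .. [4.4,4.4,4.4]
lo = A.lo+B.lo = [-14.4-4.4, -16-4.4, 1-4.4] = [-18.800,-20.400,-3.400]
hi = A.hi+B.hi = [0.8+4.4, -0.8+4.4, 18.1+4.4] = [5.200,3.600,22.500]
diag = √(24²+24²+25.9²) = √1822.81 = 42.694

min=[-18.800,-20.400,-3.400] max=[5.200,3.600,22.500] diag=42.694


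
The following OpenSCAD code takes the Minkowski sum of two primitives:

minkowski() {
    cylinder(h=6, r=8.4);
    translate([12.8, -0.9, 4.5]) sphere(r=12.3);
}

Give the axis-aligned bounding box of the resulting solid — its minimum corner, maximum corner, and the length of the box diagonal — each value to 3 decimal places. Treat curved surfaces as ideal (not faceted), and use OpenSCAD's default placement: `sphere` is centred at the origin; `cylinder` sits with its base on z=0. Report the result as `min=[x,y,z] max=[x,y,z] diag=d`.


min=[-7.900,-21.600,-7.800] max=[33.500,19.800,22.800] diag=66.063

A = translate([12.8, -0.9, 4.5]) sphere(r=12.3) → bbox [0.5,-13.2,-7.8] .. [25.1,11.4,16.8]
B = cylinder(h=6, r=8.4) → bbox [-8.4,-8.4,0] .. [8.4,8.4,6]
lo = A.lo+B.lo = [0.5-8.4, -13.2-8.4, -7.8+0] = [-7.900,-21.600,-7.800]
hi = A.hi+B.hi = [25.1+8.4, 11.4+8.4, 16.8+6] = [33.500,19.800,22.800]
diag = √(41.4²+41.4²+30.6²) = √4364.28 = 66.063


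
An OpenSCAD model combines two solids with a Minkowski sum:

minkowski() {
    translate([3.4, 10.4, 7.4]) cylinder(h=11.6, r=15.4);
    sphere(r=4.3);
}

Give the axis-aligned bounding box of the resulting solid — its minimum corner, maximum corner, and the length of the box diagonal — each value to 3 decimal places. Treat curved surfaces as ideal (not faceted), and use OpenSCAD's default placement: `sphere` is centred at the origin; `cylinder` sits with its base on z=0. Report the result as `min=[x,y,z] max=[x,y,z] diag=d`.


min=[-16.300,-9.300,3.100] max=[23.100,30.100,23.300] diag=59.269

A = translate([3.4, 10.4, 7.4]) cylinder(h=11.6, r=15.4) → bbox [-12,-5,7.4] .. [18.8,25.8,19]
B = sphere(r=4.3) → bbox [-4.3,-4.3,-4.3] .. [4.3,4.3,4.3]
lo = A.lo+B.lo = [-12-4.3, -5-4.3, 7.4-4.3] = [-16.300,-9.300,3.100]
hi = A.hi+B.hi = [18.8+4.3, 25.8+4.3, 19+4.3] = [23.100,30.100,23.300]
diag = √(39.4²+39.4²+20.2²) = √3512.76 = 59.269


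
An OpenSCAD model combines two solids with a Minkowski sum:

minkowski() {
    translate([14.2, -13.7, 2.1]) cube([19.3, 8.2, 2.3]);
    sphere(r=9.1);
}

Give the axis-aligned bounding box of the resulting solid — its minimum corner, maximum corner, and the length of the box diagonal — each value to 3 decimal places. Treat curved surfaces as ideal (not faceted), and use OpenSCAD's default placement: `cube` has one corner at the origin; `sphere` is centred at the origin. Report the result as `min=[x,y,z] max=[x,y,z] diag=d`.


min=[5.100,-22.800,-7.000] max=[42.600,3.600,13.500] diag=50.234

A = translate([14.2, -13.7, 2.1]) cube([19.3, 8.2, 2.3]) → bbox [14.2,-13.7,2.1] .. [33.5,-5.5,4.4]
B = sphere(r=9.1) → bbox [-9.1,-9.1,-9.1] .. [9.1,9.1,9.1]
lo = A.lo+B.lo = [14.2-9.1, -13.7-9.1, 2.1-9.1] = [5.100,-22.800,-7.000]
hi = A.hi+B.hi = [33.5+9.1, -5.5+9.1, 4.4+9.1] = [42.600,3.600,13.500]
diag = √(37.5²+26.4²+20.5²) = √2523.46 = 50.234


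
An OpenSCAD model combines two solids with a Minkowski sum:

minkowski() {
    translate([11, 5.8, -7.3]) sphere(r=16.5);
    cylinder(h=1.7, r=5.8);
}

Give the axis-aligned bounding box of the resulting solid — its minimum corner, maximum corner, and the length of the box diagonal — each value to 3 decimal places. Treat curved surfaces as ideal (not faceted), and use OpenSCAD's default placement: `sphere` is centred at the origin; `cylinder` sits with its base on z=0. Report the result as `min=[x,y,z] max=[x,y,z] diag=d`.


A = translate([11, 5.8, -7.3]) sphere(r=16.5) → bbox [-5.5,-10.7,-23.8] .. [27.5,22.3,9.2]
B = cylinder(h=1.7, r=5.8) → bbox [-5.8,-5.8,0] .. [5.8,5.8,1.7]
lo = A.lo+B.lo = [-5.5-5.8, -10.7-5.8, -23.8+0] = [-11.300,-16.500,-23.800]
hi = A.hi+B.hi = [27.5+5.8, 22.3+5.8, 9.2+1.7] = [33.300,28.100,10.900]
diag = √(44.6²+44.6²+34.7²) = √5182.41 = 71.989

min=[-11.300,-16.500,-23.800] max=[33.300,28.100,10.900] diag=71.989


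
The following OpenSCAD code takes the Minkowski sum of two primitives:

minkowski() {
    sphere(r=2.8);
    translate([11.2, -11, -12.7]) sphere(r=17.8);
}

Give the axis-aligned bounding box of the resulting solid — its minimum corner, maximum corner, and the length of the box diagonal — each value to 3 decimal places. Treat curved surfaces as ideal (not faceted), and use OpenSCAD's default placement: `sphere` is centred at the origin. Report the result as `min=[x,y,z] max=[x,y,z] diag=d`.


A = translate([11.2, -11, -12.7]) sphere(r=17.8) → bbox [-6.6,-28.8,-30.5] .. [29,6.8,5.1]
B = sphere(r=2.8) → bbox [-2.8,-2.8,-2.8] .. [2.8,2.8,2.8]
lo = A.lo+B.lo = [-6.6-2.8, -28.8-2.8, -30.5-2.8] = [-9.400,-31.600,-33.300]
hi = A.hi+B.hi = [29+2.8, 6.8+2.8, 5.1+2.8] = [31.800,9.600,7.900]
diag = √(41.2²+41.2²+41.2²) = √5092.32 = 71.360

min=[-9.400,-31.600,-33.300] max=[31.800,9.600,7.900] diag=71.360


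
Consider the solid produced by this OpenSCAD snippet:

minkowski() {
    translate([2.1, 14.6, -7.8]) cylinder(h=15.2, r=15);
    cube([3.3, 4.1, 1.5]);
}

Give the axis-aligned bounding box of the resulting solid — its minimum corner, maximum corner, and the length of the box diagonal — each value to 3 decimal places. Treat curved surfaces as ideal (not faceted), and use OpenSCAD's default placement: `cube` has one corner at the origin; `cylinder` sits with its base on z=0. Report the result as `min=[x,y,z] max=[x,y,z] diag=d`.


min=[-12.900,-0.400,-7.800] max=[20.400,33.700,8.900] diag=50.503

A = translate([2.1, 14.6, -7.8]) cylinder(h=15.2, r=15) → bbox [-12.9,-0.4,-7.8] .. [17.1,29.6,7.4]
B = cube([3.3, 4.1, 1.5]) → bbox [0,0,0] .. [3.3,4.1,1.5]
lo = A.lo+B.lo = [-12.9+0, -0.4+0, -7.8+0] = [-12.900,-0.400,-7.800]
hi = A.hi+B.hi = [17.1+3.3, 29.6+4.1, 7.4+1.5] = [20.400,33.700,8.900]
diag = √(33.3²+34.1²+16.7²) = √2550.59 = 50.503


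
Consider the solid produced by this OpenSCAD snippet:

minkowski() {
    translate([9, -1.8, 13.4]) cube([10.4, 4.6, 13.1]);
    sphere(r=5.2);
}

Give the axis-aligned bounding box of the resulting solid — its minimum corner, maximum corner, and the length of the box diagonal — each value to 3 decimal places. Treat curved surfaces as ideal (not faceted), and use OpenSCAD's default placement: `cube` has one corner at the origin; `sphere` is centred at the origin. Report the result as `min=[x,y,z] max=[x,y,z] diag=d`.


A = translate([9, -1.8, 13.4]) cube([10.4, 4.6, 13.1]) → bbox [9,-1.8,13.4] .. [19.4,2.8,26.5]
B = sphere(r=5.2) → bbox [-5.2,-5.2,-5.2] .. [5.2,5.2,5.2]
lo = A.lo+B.lo = [9-5.2, -1.8-5.2, 13.4-5.2] = [3.800,-7.000,8.200]
hi = A.hi+B.hi = [19.4+5.2, 2.8+5.2, 26.5+5.2] = [24.600,8.000,31.700]
diag = √(20.8²+15²+23.5²) = √1209.89 = 34.783

min=[3.800,-7.000,8.200] max=[24.600,8.000,31.700] diag=34.783


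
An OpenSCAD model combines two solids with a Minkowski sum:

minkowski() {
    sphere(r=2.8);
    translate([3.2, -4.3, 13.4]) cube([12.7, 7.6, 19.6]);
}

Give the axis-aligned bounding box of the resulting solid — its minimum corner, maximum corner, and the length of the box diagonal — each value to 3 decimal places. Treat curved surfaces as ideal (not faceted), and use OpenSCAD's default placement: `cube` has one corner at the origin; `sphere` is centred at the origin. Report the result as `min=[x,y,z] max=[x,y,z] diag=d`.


min=[0.400,-7.100,10.600] max=[18.700,6.100,35.800] diag=33.826

A = translate([3.2, -4.3, 13.4]) cube([12.7, 7.6, 19.6]) → bbox [3.2,-4.3,13.4] .. [15.9,3.3,33]
B = sphere(r=2.8) → bbox [-2.8,-2.8,-2.8] .. [2.8,2.8,2.8]
lo = A.lo+B.lo = [3.2-2.8, -4.3-2.8, 13.4-2.8] = [0.400,-7.100,10.600]
hi = A.hi+B.hi = [15.9+2.8, 3.3+2.8, 33+2.8] = [18.700,6.100,35.800]
diag = √(18.3²+13.2²+25.2²) = √1144.17 = 33.826


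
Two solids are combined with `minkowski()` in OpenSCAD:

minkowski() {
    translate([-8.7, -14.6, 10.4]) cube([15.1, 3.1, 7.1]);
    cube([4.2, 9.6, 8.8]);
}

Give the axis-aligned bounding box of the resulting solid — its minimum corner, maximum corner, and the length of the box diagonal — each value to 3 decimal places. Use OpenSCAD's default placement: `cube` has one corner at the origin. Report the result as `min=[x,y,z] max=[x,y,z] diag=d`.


min=[-8.700,-14.600,10.400] max=[10.600,-1.900,26.300] diag=28.046

A = translate([-8.7, -14.6, 10.4]) cube([15.1, 3.1, 7.1]) → bbox [-8.7,-14.6,10.4] .. [6.4,-11.5,17.5]
B = cube([4.2, 9.6, 8.8]) → bbox [0,0,0] .. [4.2,9.6,8.8]
lo = A.lo+B.lo = [-8.7+0, -14.6+0, 10.4+0] = [-8.700,-14.600,10.400]
hi = A.hi+B.hi = [6.4+4.2, -11.5+9.6, 17.5+8.8] = [10.600,-1.900,26.300]
diag = √(19.3²+12.7²+15.9²) = √786.59 = 28.046


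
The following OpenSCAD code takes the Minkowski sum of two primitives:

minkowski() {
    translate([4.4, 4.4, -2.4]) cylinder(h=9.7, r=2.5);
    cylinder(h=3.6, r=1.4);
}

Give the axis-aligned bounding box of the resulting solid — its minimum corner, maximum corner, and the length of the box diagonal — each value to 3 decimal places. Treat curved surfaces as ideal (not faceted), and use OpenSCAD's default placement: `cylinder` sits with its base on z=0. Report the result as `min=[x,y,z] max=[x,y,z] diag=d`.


A = translate([4.4, 4.4, -2.4]) cylinder(h=9.7, r=2.5) → bbox [1.9,1.9,-2.4] .. [6.9,6.9,7.3]
B = cylinder(h=3.6, r=1.4) → bbox [-1.4,-1.4,0] .. [1.4,1.4,3.6]
lo = A.lo+B.lo = [1.9-1.4, 1.9-1.4, -2.4+0] = [0.500,0.500,-2.400]
hi = A.hi+B.hi = [6.9+1.4, 6.9+1.4, 7.3+3.6] = [8.300,8.300,10.900]
diag = √(7.8²+7.8²+13.3²) = √298.57 = 17.279

min=[0.500,0.500,-2.400] max=[8.300,8.300,10.900] diag=17.279


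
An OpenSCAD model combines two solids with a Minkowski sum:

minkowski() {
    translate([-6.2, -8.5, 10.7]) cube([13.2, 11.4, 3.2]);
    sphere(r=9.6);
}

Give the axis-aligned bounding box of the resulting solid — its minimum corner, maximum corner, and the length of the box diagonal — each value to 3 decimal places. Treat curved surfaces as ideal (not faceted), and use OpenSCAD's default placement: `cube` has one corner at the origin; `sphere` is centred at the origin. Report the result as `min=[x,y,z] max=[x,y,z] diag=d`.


A = translate([-6.2, -8.5, 10.7]) cube([13.2, 11.4, 3.2]) → bbox [-6.2,-8.5,10.7] .. [7,2.9,13.9]
B = sphere(r=9.6) → bbox [-9.6,-9.6,-9.6] .. [9.6,9.6,9.6]
lo = A.lo+B.lo = [-6.2-9.6, -8.5-9.6, 10.7-9.6] = [-15.800,-18.100,1.100]
hi = A.hi+B.hi = [7+9.6, 2.9+9.6, 13.9+9.6] = [16.600,12.500,23.500]
diag = √(32.4²+30.6²+22.4²) = √2487.88 = 49.879

min=[-15.800,-18.100,1.100] max=[16.600,12.500,23.500] diag=49.879


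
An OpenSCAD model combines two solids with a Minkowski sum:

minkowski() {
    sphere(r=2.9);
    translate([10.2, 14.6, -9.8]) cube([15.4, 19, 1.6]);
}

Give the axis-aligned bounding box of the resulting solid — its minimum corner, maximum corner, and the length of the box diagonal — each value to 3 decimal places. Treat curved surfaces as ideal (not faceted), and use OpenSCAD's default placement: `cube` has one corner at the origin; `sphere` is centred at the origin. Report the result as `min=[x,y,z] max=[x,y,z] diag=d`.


min=[7.300,11.700,-12.700] max=[28.500,36.500,-5.300] diag=33.455

A = translate([10.2, 14.6, -9.8]) cube([15.4, 19, 1.6]) → bbox [10.2,14.6,-9.8] .. [25.6,33.6,-8.2]
B = sphere(r=2.9) → bbox [-2.9,-2.9,-2.9] .. [2.9,2.9,2.9]
lo = A.lo+B.lo = [10.2-2.9, 14.6-2.9, -9.8-2.9] = [7.300,11.700,-12.700]
hi = A.hi+B.hi = [25.6+2.9, 33.6+2.9, -8.2+2.9] = [28.500,36.500,-5.300]
diag = √(21.2²+24.8²+7.4²) = √1119.24 = 33.455


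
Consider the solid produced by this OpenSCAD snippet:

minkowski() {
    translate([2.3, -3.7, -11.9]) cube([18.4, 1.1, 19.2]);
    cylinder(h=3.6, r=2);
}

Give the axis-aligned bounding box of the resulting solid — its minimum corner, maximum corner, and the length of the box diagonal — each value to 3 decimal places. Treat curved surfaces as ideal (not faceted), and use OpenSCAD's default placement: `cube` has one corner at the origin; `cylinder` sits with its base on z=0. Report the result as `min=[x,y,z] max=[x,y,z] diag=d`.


min=[0.300,-5.700,-11.900] max=[22.700,-0.600,10.900] diag=32.367

A = translate([2.3, -3.7, -11.9]) cube([18.4, 1.1, 19.2]) → bbox [2.3,-3.7,-11.9] .. [20.7,-2.6,7.3]
B = cylinder(h=3.6, r=2) → bbox [-2,-2,0] .. [2,2,3.6]
lo = A.lo+B.lo = [2.3-2, -3.7-2, -11.9+0] = [0.300,-5.700,-11.900]
hi = A.hi+B.hi = [20.7+2, -2.6+2, 7.3+3.6] = [22.700,-0.600,10.900]
diag = √(22.4²+5.1²+22.8²) = √1047.61 = 32.367


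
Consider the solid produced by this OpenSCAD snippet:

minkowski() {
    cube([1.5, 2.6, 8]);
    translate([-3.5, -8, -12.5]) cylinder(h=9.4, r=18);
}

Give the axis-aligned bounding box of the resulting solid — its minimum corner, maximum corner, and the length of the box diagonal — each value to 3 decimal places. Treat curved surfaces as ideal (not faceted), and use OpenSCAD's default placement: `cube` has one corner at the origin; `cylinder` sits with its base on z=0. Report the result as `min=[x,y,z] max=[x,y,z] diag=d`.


min=[-21.500,-26.000,-12.500] max=[16.000,12.600,4.900] diag=56.559

A = translate([-3.5, -8, -12.5]) cylinder(h=9.4, r=18) → bbox [-21.5,-26,-12.5] .. [14.5,10,-3.1]
B = cube([1.5, 2.6, 8]) → bbox [0,0,0] .. [1.5,2.6,8]
lo = A.lo+B.lo = [-21.5+0, -26+0, -12.5+0] = [-21.500,-26.000,-12.500]
hi = A.hi+B.hi = [14.5+1.5, 10+2.6, -3.1+8] = [16.000,12.600,4.900]
diag = √(37.5²+38.6²+17.4²) = √3198.97 = 56.559


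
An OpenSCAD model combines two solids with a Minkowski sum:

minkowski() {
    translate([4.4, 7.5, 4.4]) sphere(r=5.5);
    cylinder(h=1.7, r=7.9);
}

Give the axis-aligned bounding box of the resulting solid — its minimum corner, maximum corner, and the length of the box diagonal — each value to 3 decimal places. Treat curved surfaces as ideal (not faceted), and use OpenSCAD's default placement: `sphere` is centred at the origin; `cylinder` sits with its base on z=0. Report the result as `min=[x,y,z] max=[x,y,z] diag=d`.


A = translate([4.4, 7.5, 4.4]) sphere(r=5.5) → bbox [-1.1,2,-1.1] .. [9.9,13,9.9]
B = cylinder(h=1.7, r=7.9) → bbox [-7.9,-7.9,0] .. [7.9,7.9,1.7]
lo = A.lo+B.lo = [-1.1-7.9, 2-7.9, -1.1+0] = [-9.000,-5.900,-1.100]
hi = A.hi+B.hi = [9.9+7.9, 13+7.9, 9.9+1.7] = [17.800,20.900,11.600]
diag = √(26.8²+26.8²+12.7²) = √1597.77 = 39.972

min=[-9.000,-5.900,-1.100] max=[17.800,20.900,11.600] diag=39.972


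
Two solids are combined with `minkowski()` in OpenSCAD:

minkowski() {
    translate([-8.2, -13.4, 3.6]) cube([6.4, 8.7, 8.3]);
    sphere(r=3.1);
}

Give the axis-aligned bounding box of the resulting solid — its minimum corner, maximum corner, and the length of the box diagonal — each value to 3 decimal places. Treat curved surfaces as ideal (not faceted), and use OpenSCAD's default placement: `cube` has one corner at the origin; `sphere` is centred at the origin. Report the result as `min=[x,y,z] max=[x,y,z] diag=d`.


A = translate([-8.2, -13.4, 3.6]) cube([6.4, 8.7, 8.3]) → bbox [-8.2,-13.4,3.6] .. [-1.8,-4.7,11.9]
B = sphere(r=3.1) → bbox [-3.1,-3.1,-3.1] .. [3.1,3.1,3.1]
lo = A.lo+B.lo = [-8.2-3.1, -13.4-3.1, 3.6-3.1] = [-11.300,-16.500,0.500]
hi = A.hi+B.hi = [-1.8+3.1, -4.7+3.1, 11.9+3.1] = [1.300,-1.600,15.000]
diag = √(12.6²+14.9²+14.5²) = √591.02 = 24.311

min=[-11.300,-16.500,0.500] max=[1.300,-1.600,15.000] diag=24.311


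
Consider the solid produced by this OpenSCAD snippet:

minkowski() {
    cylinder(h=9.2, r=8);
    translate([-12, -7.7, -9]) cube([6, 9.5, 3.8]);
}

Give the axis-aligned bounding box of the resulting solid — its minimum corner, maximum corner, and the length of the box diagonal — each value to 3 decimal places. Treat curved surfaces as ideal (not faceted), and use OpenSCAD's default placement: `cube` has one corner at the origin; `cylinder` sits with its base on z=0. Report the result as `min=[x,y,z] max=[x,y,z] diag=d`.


A = translate([-12, -7.7, -9]) cube([6, 9.5, 3.8]) → bbox [-12,-7.7,-9] .. [-6,1.8,-5.2]
B = cylinder(h=9.2, r=8) → bbox [-8,-8,0] .. [8,8,9.2]
lo = A.lo+B.lo = [-12-8, -7.7-8, -9+0] = [-20.000,-15.700,-9.000]
hi = A.hi+B.hi = [-6+8, 1.8+8, -5.2+9.2] = [2.000,9.800,4.000]
diag = √(22²+25.5²+13²) = √1303.25 = 36.101

min=[-20.000,-15.700,-9.000] max=[2.000,9.800,4.000] diag=36.101


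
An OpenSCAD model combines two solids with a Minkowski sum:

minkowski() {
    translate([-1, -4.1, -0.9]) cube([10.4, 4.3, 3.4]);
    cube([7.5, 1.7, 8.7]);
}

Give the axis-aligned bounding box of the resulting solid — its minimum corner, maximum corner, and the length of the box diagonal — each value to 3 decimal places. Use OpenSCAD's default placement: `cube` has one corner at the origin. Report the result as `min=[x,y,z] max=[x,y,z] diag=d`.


A = translate([-1, -4.1, -0.9]) cube([10.4, 4.3, 3.4]) → bbox [-1,-4.1,-0.9] .. [9.4,0.2,2.5]
B = cube([7.5, 1.7, 8.7]) → bbox [0,0,0] .. [7.5,1.7,8.7]
lo = A.lo+B.lo = [-1+0, -4.1+0, -0.9+0] = [-1.000,-4.100,-0.900]
hi = A.hi+B.hi = [9.4+7.5, 0.2+1.7, 2.5+8.7] = [16.900,1.900,11.200]
diag = √(17.9²+6²+12.1²) = √502.82 = 22.424

min=[-1.000,-4.100,-0.900] max=[16.900,1.900,11.200] diag=22.424


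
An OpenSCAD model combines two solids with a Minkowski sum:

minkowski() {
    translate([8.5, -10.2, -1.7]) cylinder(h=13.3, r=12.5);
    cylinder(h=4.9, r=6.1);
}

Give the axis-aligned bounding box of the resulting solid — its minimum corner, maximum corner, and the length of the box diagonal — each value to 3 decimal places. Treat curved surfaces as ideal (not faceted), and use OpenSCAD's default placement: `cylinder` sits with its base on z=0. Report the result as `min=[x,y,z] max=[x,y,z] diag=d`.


A = translate([8.5, -10.2, -1.7]) cylinder(h=13.3, r=12.5) → bbox [-4,-22.7,-1.7] .. [21,2.3,11.6]
B = cylinder(h=4.9, r=6.1) → bbox [-6.1,-6.1,0] .. [6.1,6.1,4.9]
lo = A.lo+B.lo = [-4-6.1, -22.7-6.1, -1.7+0] = [-10.100,-28.800,-1.700]
hi = A.hi+B.hi = [21+6.1, 2.3+6.1, 11.6+4.9] = [27.100,8.400,16.500]
diag = √(37.2²+37.2²+18.2²) = √3098.92 = 55.668

min=[-10.100,-28.800,-1.700] max=[27.100,8.400,16.500] diag=55.668


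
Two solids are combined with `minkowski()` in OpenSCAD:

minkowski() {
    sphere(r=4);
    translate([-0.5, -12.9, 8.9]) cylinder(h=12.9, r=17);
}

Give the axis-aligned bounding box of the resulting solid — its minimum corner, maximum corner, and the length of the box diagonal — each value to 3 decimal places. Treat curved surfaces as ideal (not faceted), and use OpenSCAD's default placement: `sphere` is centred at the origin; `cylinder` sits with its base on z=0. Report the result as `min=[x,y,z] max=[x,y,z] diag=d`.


A = translate([-0.5, -12.9, 8.9]) cylinder(h=12.9, r=17) → bbox [-17.5,-29.9,8.9] .. [16.5,4.1,21.8]
B = sphere(r=4) → bbox [-4,-4,-4] .. [4,4,4]
lo = A.lo+B.lo = [-17.5-4, -29.9-4, 8.9-4] = [-21.500,-33.900,4.900]
hi = A.hi+B.hi = [16.5+4, 4.1+4, 21.8+4] = [20.500,8.100,25.800]
diag = √(42²+42²+20.9²) = √3964.81 = 62.967

min=[-21.500,-33.900,4.900] max=[20.500,8.100,25.800] diag=62.967


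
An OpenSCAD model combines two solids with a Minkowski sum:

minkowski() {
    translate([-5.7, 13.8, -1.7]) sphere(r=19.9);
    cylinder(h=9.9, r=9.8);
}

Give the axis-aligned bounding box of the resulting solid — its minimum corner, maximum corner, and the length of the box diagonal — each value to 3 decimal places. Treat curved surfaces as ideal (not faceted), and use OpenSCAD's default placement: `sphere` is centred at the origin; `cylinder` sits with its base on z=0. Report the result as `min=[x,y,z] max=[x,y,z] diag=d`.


min=[-35.400,-15.900,-21.600] max=[24.000,43.500,28.100] diag=97.605

A = translate([-5.7, 13.8, -1.7]) sphere(r=19.9) → bbox [-25.6,-6.1,-21.6] .. [14.2,33.7,18.2]
B = cylinder(h=9.9, r=9.8) → bbox [-9.8,-9.8,0] .. [9.8,9.8,9.9]
lo = A.lo+B.lo = [-25.6-9.8, -6.1-9.8, -21.6+0] = [-35.400,-15.900,-21.600]
hi = A.hi+B.hi = [14.2+9.8, 33.7+9.8, 18.2+9.9] = [24.000,43.500,28.100]
diag = √(59.4²+59.4²+49.7²) = √9526.81 = 97.605


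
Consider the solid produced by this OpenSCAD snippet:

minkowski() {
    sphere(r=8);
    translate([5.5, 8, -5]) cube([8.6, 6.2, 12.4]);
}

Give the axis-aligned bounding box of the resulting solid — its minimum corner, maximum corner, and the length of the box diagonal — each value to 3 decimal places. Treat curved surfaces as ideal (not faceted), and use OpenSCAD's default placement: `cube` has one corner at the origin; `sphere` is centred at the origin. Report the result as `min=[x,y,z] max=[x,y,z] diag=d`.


A = translate([5.5, 8, -5]) cube([8.6, 6.2, 12.4]) → bbox [5.5,8,-5] .. [14.1,14.2,7.4]
B = sphere(r=8) → bbox [-8,-8,-8] .. [8,8,8]
lo = A.lo+B.lo = [5.5-8, 8-8, -5-8] = [-2.500,0.000,-13.000]
hi = A.hi+B.hi = [14.1+8, 14.2+8, 7.4+8] = [22.100,22.200,15.400]
diag = √(24.6²+22.2²+28.4²) = √1904.56 = 43.641

min=[-2.500,0.000,-13.000] max=[22.100,22.200,15.400] diag=43.641


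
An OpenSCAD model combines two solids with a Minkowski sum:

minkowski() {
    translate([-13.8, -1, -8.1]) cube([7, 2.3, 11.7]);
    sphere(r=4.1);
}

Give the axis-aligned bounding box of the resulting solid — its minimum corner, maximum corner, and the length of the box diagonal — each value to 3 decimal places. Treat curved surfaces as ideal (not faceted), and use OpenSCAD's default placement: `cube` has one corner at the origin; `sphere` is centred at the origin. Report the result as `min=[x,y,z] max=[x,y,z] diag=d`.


min=[-17.900,-5.100,-12.200] max=[-2.700,5.400,7.700] diag=27.153

A = translate([-13.8, -1, -8.1]) cube([7, 2.3, 11.7]) → bbox [-13.8,-1,-8.1] .. [-6.8,1.3,3.6]
B = sphere(r=4.1) → bbox [-4.1,-4.1,-4.1] .. [4.1,4.1,4.1]
lo = A.lo+B.lo = [-13.8-4.1, -1-4.1, -8.1-4.1] = [-17.900,-5.100,-12.200]
hi = A.hi+B.hi = [-6.8+4.1, 1.3+4.1, 3.6+4.1] = [-2.700,5.400,7.700]
diag = √(15.2²+10.5²+19.9²) = √737.3 = 27.153
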